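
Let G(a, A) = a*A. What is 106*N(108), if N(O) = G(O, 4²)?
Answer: 183168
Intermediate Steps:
G(a, A) = A*a
N(O) = 16*O (N(O) = 4²*O = 16*O)
106*N(108) = 106*(16*108) = 106*1728 = 183168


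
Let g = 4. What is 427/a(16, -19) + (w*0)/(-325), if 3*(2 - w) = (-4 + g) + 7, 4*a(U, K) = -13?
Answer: -1708/13 ≈ -131.38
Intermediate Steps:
a(U, K) = -13/4 (a(U, K) = (¼)*(-13) = -13/4)
w = -⅓ (w = 2 - ((-4 + 4) + 7)/3 = 2 - (0 + 7)/3 = 2 - ⅓*7 = 2 - 7/3 = -⅓ ≈ -0.33333)
427/a(16, -19) + (w*0)/(-325) = 427/(-13/4) - ⅓*0/(-325) = 427*(-4/13) + 0*(-1/325) = -1708/13 + 0 = -1708/13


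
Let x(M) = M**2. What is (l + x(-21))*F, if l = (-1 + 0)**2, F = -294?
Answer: -129948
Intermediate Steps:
l = 1 (l = (-1)**2 = 1)
(l + x(-21))*F = (1 + (-21)**2)*(-294) = (1 + 441)*(-294) = 442*(-294) = -129948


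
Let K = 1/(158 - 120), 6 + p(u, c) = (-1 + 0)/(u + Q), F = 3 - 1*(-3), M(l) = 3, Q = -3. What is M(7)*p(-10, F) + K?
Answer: -8765/494 ≈ -17.743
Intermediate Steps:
F = 6 (F = 3 + 3 = 6)
p(u, c) = -6 - 1/(-3 + u) (p(u, c) = -6 + (-1 + 0)/(u - 3) = -6 - 1/(-3 + u))
K = 1/38 ≈ 0.026316
M(7)*p(-10, F) + K = 3*((17 - 6*(-10))/(-3 - 10)) + 1/38 = 3*((17 + 60)/(-13)) + 1/38 = 3*(-1/13*77) + 1/38 = 3*(-77/13) + 1/38 = -231/13 + 1/38 = -8765/494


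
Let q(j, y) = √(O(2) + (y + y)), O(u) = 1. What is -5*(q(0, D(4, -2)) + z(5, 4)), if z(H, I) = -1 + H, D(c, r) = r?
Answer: -20 - 5*I*√3 ≈ -20.0 - 8.6602*I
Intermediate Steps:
q(j, y) = √(1 + 2*y) (q(j, y) = √(1 + (y + y)) = √(1 + 2*y))
-5*(q(0, D(4, -2)) + z(5, 4)) = -5*(√(1 + 2*(-2)) + (-1 + 5)) = -5*(√(1 - 4) + 4) = -5*(√(-3) + 4) = -5*(I*√3 + 4) = -5*(4 + I*√3) = -20 - 5*I*√3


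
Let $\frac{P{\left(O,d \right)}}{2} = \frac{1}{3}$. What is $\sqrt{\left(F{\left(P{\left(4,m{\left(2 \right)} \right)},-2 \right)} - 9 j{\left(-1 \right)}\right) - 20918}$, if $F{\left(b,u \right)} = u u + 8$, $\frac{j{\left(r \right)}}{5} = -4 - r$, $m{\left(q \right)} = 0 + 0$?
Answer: $i \sqrt{20771} \approx 144.12 i$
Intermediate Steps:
$m{\left(q \right)} = 0$
$j{\left(r \right)} = -20 - 5 r$ ($j{\left(r \right)} = 5 \left(-4 - r\right) = -20 - 5 r$)
$P{\left(O,d \right)} = \frac{2}{3}$
$F{\left(b,u \right)} = 8 + u^{2}$ ($F{\left(b,u \right)} = u^{2} + 8 = 8 + u^{2}$)
$\sqrt{\left(F{\left(P{\left(4,m{\left(2 \right)} \right)},-2 \right)} - 9 j{\left(-1 \right)}\right) - 20918} = \sqrt{\left(\left(8 + \left(-2\right)^{2}\right) - 9 \left(-20 - -5\right)\right) - 20918} = \sqrt{\left(\left(8 + 4\right) - 9 \left(-20 + 5\right)\right) - 20918} = \sqrt{\left(12 - -135\right) - 20918} = \sqrt{\left(12 + 135\right) - 20918} = \sqrt{147 - 20918} = \sqrt{-20771} = i \sqrt{20771}$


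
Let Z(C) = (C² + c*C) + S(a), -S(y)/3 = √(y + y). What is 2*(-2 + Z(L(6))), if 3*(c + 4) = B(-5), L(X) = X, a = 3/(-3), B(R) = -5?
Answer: -6*I*√2 ≈ -8.4853*I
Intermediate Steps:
a = -1 (a = 3*(-⅓) = -1)
c = -17/3 (c = -4 + (⅓)*(-5) = -4 - 5/3 = -17/3 ≈ -5.6667)
S(y) = -3*√2*√y (S(y) = -3*√(y + y) = -3*√2*√y)
Z(C) = C² - 17*C/3 - 3*I*√2 (Z(C) = (C² - 17*C/3) - 3*√2*√(-1) = (C² - 17*C/3) - 3*√2*I = (C² - 17*C/3) - 3*I*√2 = C² - 17*C/3 - 3*I*√2)
2*(-2 + Z(L(6))) = 2*(-2 + (6² - 17/3*6 - 3*I*√2)) = 2*(-2 + (36 - 34 - 3*I*√2)) = 2*(-2 + (2 - 3*I*√2)) = 2*(-3*I*√2) = -6*I*√2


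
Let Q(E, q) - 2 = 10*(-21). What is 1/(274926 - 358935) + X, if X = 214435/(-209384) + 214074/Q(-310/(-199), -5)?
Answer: -29447959228687/28583978241 ≈ -1030.2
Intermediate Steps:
Q(E, q) = -208 (Q(E, q) = 2 + 10*(-21) = 2 - 210 = -208)
X = -350533382/340249 (X = 214435/(-209384) + 214074/(-208) = 214435*(-1/209384) + 214074*(-1/208) = -214435/209384 - 107037/104 = -350533382/340249 ≈ -1030.2)
1/(274926 - 358935) + X = 1/(274926 - 358935) - 350533382/340249 = 1/(-84009) - 350533382/340249 = -1/84009 - 350533382/340249 = -29447959228687/28583978241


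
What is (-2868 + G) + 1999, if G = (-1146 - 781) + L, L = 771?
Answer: -2025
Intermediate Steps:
G = -1156 (G = (-1146 - 781) + 771 = -1927 + 771 = -1156)
(-2868 + G) + 1999 = (-2868 - 1156) + 1999 = -4024 + 1999 = -2025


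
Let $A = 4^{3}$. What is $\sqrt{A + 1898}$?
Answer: $3 \sqrt{218} \approx 44.294$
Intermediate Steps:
$A = 64$
$\sqrt{A + 1898} = \sqrt{64 + 1898} = \sqrt{1962} = 3 \sqrt{218}$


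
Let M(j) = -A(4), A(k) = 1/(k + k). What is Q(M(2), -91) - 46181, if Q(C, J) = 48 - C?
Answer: -369063/8 ≈ -46133.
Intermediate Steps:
A(k) = 1/(2*k)
M(j) = -⅛ (M(j) = -1/(2*4) = -1*⅛ = -⅛)
Q(M(2), -91) - 46181 = (48 - 1*(-⅛)) - 46181 = (48 + ⅛) - 46181 = 385/8 - 46181 = -369063/8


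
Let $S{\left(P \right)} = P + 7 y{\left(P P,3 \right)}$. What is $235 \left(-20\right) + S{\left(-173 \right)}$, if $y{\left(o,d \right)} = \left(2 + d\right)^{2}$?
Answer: $-4698$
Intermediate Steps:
$S{\left(P \right)} = 175 + P$ ($S{\left(P \right)} = P + 7 \left(2 + 3\right)^{2} = P + 7 \cdot 5^{2} = P + 7 \cdot 25 = P + 175 = 175 + P$)
$235 \left(-20\right) + S{\left(-173 \right)} = 235 \left(-20\right) + \left(175 - 173\right) = -4700 + 2 = -4698$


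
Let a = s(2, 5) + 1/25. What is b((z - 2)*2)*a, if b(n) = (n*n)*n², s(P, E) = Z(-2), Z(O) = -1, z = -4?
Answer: -497664/25 ≈ -19907.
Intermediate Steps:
s(P, E) = -1
b(n) = n⁴ (b(n) = n²*n² = n⁴)
a = -24/25 (a = -1 + 1/25 = -24/25 ≈ -0.96000)
b((z - 2)*2)*a = ((-4 - 2)*2)⁴*(-24/25) = (-6*2)⁴*(-24/25) = (-12)⁴*(-24/25) = 20736*(-24/25) = -497664/25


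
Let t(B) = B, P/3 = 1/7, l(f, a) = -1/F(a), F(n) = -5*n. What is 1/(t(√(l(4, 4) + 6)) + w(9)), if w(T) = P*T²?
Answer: 34020/1175051 - 1078*√5/1175051 ≈ 0.026901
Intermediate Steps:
l(f, a) = 1/(5*a) (l(f, a) = -1/((-5*a)) = -(-1)/(5*a) = 1/(5*a))
P = 3/7 (P = 3*(1/7) = 3*(1*(⅐)) = 3*(⅐) = 3/7 ≈ 0.42857)
w(T) = 3*T²/7
1/(t(√(l(4, 4) + 6)) + w(9)) = 1/(√((⅕)/4 + 6) + (3/7)*9²) = 1/(√((⅕)*(¼) + 6) + (3/7)*81) = 1/(√(1/20 + 6) + 243/7) = 1/(√(121/20) + 243/7) = 1/(11*√5/10 + 243/7) = 1/(243/7 + 11*√5/10)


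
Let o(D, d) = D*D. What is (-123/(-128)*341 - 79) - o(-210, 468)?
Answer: -5612969/128 ≈ -43851.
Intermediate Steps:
o(D, d) = D²
(-123/(-128)*341 - 79) - o(-210, 468) = (-123/(-128)*341 - 79) - 1*(-210)² = (-123*(-1/128)*341 - 79) - 1*44100 = ((123/128)*341 - 79) - 44100 = (41943/128 - 79) - 44100 = 31831/128 - 44100 = -5612969/128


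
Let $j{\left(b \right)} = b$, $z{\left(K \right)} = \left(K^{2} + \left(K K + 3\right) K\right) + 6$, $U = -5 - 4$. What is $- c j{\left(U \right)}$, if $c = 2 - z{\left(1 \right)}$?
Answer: $-81$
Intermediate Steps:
$U = -9$
$z{\left(K \right)} = 6 + K^{2} + K \left(3 + K^{2}\right)$ ($z{\left(K \right)} = \left(K^{2} + \left(K^{2} + 3\right) K\right) + 6 = \left(K^{2} + \left(3 + K^{2}\right) K\right) + 6 = \left(K^{2} + K \left(3 + K^{2}\right)\right) + 6 = 6 + K^{2} + K \left(3 + K^{2}\right)$)
$c = -9$ ($c = 2 - \left(6 + 1^{2} + 1^{3} + 3 \cdot 1\right) = 2 - \left(6 + 1 + 1 + 3\right) = 2 - 11 = -9$)
$- c j{\left(U \right)} = \left(-1\right) \left(-9\right) \left(-9\right) = 9 \left(-9\right) = -81$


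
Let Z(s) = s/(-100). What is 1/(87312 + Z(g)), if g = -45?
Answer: 20/1746249 ≈ 1.1453e-5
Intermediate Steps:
Z(s) = -s/100 (Z(s) = s*(-1/100) = -s/100)
1/(87312 + Z(g)) = 1/(87312 - 1/100*(-45)) = 1/(87312 + 9/20) = 1/(1746249/20) = 20/1746249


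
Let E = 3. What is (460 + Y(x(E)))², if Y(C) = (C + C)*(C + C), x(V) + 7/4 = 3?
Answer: 3478225/16 ≈ 2.1739e+5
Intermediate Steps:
x(V) = 5/4 (x(V) = -7/4 + 3 = 5/4)
Y(C) = 4*C² (Y(C) = (2*C)*(2*C) = 4*C²)
(460 + Y(x(E)))² = (460 + 4*(5/4)²)² = (460 + 4*(25/16))² = (460 + 25/4)² = (1865/4)² = 3478225/16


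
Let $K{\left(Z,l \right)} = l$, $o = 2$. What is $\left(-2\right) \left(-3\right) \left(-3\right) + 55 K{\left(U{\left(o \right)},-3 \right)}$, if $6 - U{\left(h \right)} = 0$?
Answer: $-183$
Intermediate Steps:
$U{\left(h \right)} = 6$ ($U{\left(h \right)} = 6 - 0 = 6 + 0 = 6$)
$\left(-2\right) \left(-3\right) \left(-3\right) + 55 K{\left(U{\left(o \right)},-3 \right)} = \left(-2\right) \left(-3\right) \left(-3\right) + 55 \left(-3\right) = 6 \left(-3\right) - 165 = -18 - 165 = -183$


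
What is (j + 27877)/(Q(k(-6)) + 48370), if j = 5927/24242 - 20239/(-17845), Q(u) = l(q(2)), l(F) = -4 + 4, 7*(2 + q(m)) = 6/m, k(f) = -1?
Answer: 12060144506883/20924788961300 ≈ 0.57636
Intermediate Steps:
q(m) = -2 + 6/(7*m) (q(m) = -2 + (6/m)/7 = -2 + 6/(7*m))
l(F) = 0
Q(u) = 0
j = 596401153/432598490 (j = 5927*(1/24242) - 20239*(-1/17845) = 5927/24242 + 20239/17845 = 596401153/432598490 ≈ 1.3786)
(j + 27877)/(Q(k(-6)) + 48370) = (596401153/432598490 + 27877)/(0 + 48370) = (12060144506883/432598490)/48370 = (12060144506883/432598490)*(1/48370) = 12060144506883/20924788961300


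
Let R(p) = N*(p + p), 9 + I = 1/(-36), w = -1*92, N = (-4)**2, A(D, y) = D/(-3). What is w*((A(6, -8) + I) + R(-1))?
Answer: 35627/9 ≈ 3958.6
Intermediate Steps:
A(D, y) = -D/3 (A(D, y) = D*(-1/3) = -D/3)
N = 16
w = -92
I = -325/36 (I = -9 + 1/(-36) = -9 - 1/36 = -325/36 ≈ -9.0278)
R(p) = 32*p (R(p) = 16*(p + p) = 16*(2*p) = 32*p)
w*((A(6, -8) + I) + R(-1)) = -92*((-1/3*6 - 325/36) + 32*(-1)) = -92*((-2 - 325/36) - 32) = -92*(-397/36 - 32) = -92*(-1549/36) = 35627/9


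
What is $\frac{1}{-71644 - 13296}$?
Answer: $- \frac{1}{84940} \approx -1.1773 \cdot 10^{-5}$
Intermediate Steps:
$\frac{1}{-71644 - 13296} = \frac{1}{-84940} = - \frac{1}{84940}$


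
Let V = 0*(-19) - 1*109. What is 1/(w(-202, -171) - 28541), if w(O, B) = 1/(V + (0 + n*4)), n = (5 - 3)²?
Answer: -93/2654314 ≈ -3.5037e-5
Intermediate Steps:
V = -109 (V = 0 - 109 = -109)
n = 4 (n = 2² = 4)
w(O, B) = -1/93 (w(O, B) = 1/(-109 + (0 + 4*4)) = 1/(-109 + (0 + 16)) = 1/(-109 + 16) = 1/(-93) = -1/93)
1/(w(-202, -171) - 28541) = 1/(-1/93 - 28541) = 1/(-2654314/93) = -93/2654314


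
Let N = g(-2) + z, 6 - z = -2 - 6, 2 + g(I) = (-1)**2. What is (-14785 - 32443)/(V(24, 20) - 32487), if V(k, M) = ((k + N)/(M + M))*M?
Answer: 94456/64937 ≈ 1.4546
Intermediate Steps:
g(I) = -1 (g(I) = -2 + (-1)**2 = -2 + 1 = -1)
z = 14 (z = 6 - (-2 - 6) = 6 - 1*(-8) = 6 + 8 = 14)
N = 13 (N = -1 + 14 = 13)
V(k, M) = 13/2 + k/2 (V(k, M) = ((k + 13)/(M + M))*M = ((13 + k)/((2*M)))*M = ((13 + k)*(1/(2*M)))*M = ((13 + k)/(2*M))*M = 13/2 + k/2)
(-14785 - 32443)/(V(24, 20) - 32487) = (-14785 - 32443)/((13/2 + (1/2)*24) - 32487) = -47228/((13/2 + 12) - 32487) = -47228/(37/2 - 32487) = -47228/(-64937/2) = -47228*(-2/64937) = 94456/64937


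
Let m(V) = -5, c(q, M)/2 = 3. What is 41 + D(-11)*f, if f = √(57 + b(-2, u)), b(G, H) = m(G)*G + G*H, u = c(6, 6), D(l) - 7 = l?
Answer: 41 - 4*√55 ≈ 11.335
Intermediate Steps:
c(q, M) = 6 (c(q, M) = 2*3 = 6)
D(l) = 7 + l
u = 6
b(G, H) = -5*G + G*H
f = √55 (f = √(57 - 2*(-5 + 6)) = √(57 - 2*1) = √(57 - 2) = √55 ≈ 7.4162)
41 + D(-11)*f = 41 + (7 - 11)*√55 = 41 - 4*√55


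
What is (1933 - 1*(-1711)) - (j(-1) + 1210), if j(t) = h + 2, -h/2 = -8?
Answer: 2416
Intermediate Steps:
h = 16 (h = -2*(-8) = 16)
j(t) = 18 (j(t) = 16 + 2 = 18)
(1933 - 1*(-1711)) - (j(-1) + 1210) = (1933 - 1*(-1711)) - (18 + 1210) = (1933 + 1711) - 1*1228 = 3644 - 1228 = 2416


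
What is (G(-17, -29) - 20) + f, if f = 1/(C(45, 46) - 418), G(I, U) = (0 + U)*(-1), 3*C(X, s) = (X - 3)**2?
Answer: 1531/170 ≈ 9.0059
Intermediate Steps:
C(X, s) = (-3 + X)**2/3 (C(X, s) = (X - 3)**2/3 = (-3 + X)**2/3)
G(I, U) = -U (G(I, U) = U*(-1) = -U)
f = 1/170 (f = 1/((-3 + 45)**2/3 - 418) = 1/((1/3)*42**2 - 418) = 1/((1/3)*1764 - 418) = 1/(588 - 418) = 1/170 ≈ 0.0058824)
(G(-17, -29) - 20) + f = (-1*(-29) - 20) + 1/170 = (29 - 20) + 1/170 = 9 + 1/170 = 1531/170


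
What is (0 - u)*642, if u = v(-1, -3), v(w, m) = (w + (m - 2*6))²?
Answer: -164352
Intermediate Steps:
v(w, m) = (-12 + m + w)² (v(w, m) = (w + (m - 12))² = (w + (-12 + m))² = (-12 + m + w)²)
u = 256 (u = (-12 - 3 - 1)² = (-16)² = 256)
(0 - u)*642 = (0 - 1*256)*642 = (0 - 256)*642 = -256*642 = -164352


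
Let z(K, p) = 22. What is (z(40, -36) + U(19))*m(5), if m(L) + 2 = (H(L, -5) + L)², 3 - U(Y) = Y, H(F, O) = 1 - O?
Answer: 714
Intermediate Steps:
U(Y) = 3 - Y
m(L) = -2 + (6 + L)² (m(L) = -2 + ((1 - 1*(-5)) + L)² = -2 + ((1 + 5) + L)² = -2 + (6 + L)²)
(z(40, -36) + U(19))*m(5) = (22 + (3 - 1*19))*(-2 + (6 + 5)²) = (22 + (3 - 19))*(-2 + 11²) = (22 - 16)*(-2 + 121) = 6*119 = 714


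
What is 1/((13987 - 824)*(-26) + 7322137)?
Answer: 1/6979899 ≈ 1.4327e-7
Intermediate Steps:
1/((13987 - 824)*(-26) + 7322137) = 1/(13163*(-26) + 7322137) = 1/(-342238 + 7322137) = 1/6979899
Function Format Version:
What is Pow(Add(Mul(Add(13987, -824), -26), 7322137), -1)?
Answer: Rational(1, 6979899) ≈ 1.4327e-7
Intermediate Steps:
Pow(Add(Mul(Add(13987, -824), -26), 7322137), -1) = Pow(Add(Mul(13163, -26), 7322137), -1) = Pow(Add(-342238, 7322137), -1) = Pow(6979899, -1) = Rational(1, 6979899)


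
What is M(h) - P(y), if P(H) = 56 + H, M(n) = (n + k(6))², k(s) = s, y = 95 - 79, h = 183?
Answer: 35649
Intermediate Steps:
y = 16
M(n) = (6 + n)² (M(n) = (n + 6)² = (6 + n)²)
M(h) - P(y) = (6 + 183)² - (56 + 16) = 189² - 1*72 = 35721 - 72 = 35649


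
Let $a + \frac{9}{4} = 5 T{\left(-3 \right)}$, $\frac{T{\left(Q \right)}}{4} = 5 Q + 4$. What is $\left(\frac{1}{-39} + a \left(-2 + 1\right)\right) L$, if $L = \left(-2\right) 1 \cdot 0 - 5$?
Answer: $- \frac{173335}{156} \approx -1111.1$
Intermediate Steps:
$T{\left(Q \right)} = 16 + 20 Q$ ($T{\left(Q \right)} = 4 \left(5 Q + 4\right) = 4 \left(4 + 5 Q\right) = 16 + 20 Q$)
$a = - \frac{889}{4}$ ($a = - \frac{9}{4} + 5 \left(16 + 20 \left(-3\right)\right) = - \frac{9}{4} + 5 \left(16 - 60\right) = - \frac{9}{4} + 5 \left(-44\right) = - \frac{9}{4} - 220 = - \frac{889}{4} \approx -222.25$)
$L = -5$ ($L = \left(-2\right) 0 - 5 = 0 - 5 = -5$)
$\left(\frac{1}{-39} + a \left(-2 + 1\right)\right) L = \left(\frac{1}{-39} - \frac{889 \left(-2 + 1\right)}{4}\right) \left(-5\right) = \left(- \frac{1}{39} - - \frac{889}{4}\right) \left(-5\right) = \left(- \frac{1}{39} + \frac{889}{4}\right) \left(-5\right) = \frac{34667}{156} \left(-5\right) = - \frac{173335}{156}$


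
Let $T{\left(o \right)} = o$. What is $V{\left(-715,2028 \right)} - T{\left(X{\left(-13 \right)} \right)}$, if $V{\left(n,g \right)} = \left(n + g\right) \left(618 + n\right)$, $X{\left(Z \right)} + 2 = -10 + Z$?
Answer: $-127336$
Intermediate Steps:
$X{\left(Z \right)} = -12 + Z$ ($X{\left(Z \right)} = -2 + \left(-10 + Z\right) = -12 + Z$)
$V{\left(n,g \right)} = \left(618 + n\right) \left(g + n\right)$ ($V{\left(n,g \right)} = \left(g + n\right) \left(618 + n\right) = \left(618 + n\right) \left(g + n\right)$)
$V{\left(-715,2028 \right)} - T{\left(X{\left(-13 \right)} \right)} = \left(\left(-715\right)^{2} + 618 \cdot 2028 + 618 \left(-715\right) + 2028 \left(-715\right)\right) - \left(-12 - 13\right) = \left(511225 + 1253304 - 441870 - 1450020\right) - -25 = -127361 + 25 = -127336$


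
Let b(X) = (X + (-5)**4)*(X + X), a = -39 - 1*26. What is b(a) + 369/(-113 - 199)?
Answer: -7571323/104 ≈ -72801.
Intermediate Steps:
a = -65 (a = -39 - 26 = -65)
b(X) = 2*X*(625 + X) (b(X) = (X + 625)*(2*X) = (625 + X)*(2*X) = 2*X*(625 + X))
b(a) + 369/(-113 - 199) = 2*(-65)*(625 - 65) + 369/(-113 - 199) = 2*(-65)*560 + 369/(-312) = -72800 + 369*(-1/312) = -72800 - 123/104 = -7571323/104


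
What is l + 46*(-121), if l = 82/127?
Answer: -706800/127 ≈ -5565.4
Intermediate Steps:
l = 82/127 (l = 82*(1/127) = 82/127 ≈ 0.64567)
l + 46*(-121) = 82/127 + 46*(-121) = 82/127 - 5566 = -706800/127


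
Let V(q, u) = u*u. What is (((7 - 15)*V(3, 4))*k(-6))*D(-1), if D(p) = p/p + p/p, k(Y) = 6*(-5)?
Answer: 7680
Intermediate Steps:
k(Y) = -30
V(q, u) = u²
D(p) = 2 (D(p) = 1 + 1 = 2)
(((7 - 15)*V(3, 4))*k(-6))*D(-1) = (((7 - 15)*4²)*(-30))*2 = (-8*16*(-30))*2 = -128*(-30)*2 = 3840*2 = 7680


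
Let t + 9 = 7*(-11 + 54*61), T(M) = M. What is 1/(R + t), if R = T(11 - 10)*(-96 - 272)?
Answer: 1/22604 ≈ 4.4240e-5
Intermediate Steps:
R = -368 (R = (11 - 10)*(-96 - 272) = 1*(-368) = -368)
t = 22972 (t = -9 + 7*(-11 + 54*61) = -9 + 7*(-11 + 3294) = -9 + 7*3283 = -9 + 22981 = 22972)
1/(R + t) = 1/(-368 + 22972) = 1/22604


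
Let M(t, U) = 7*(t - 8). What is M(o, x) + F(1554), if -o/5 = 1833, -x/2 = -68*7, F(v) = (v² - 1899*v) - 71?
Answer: -600412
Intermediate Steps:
F(v) = -71 + v² - 1899*v
x = 952 (x = -(-136)*7 = -2*(-476) = 952)
o = -9165 (o = -5*1833 = -9165)
M(t, U) = -56 + 7*t (M(t, U) = 7*(-8 + t) = -56 + 7*t)
M(o, x) + F(1554) = (-56 + 7*(-9165)) + (-71 + 1554² - 1899*1554) = (-56 - 64155) + (-71 + 2414916 - 2951046) = -64211 - 536201 = -600412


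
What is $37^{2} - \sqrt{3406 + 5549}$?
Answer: $1369 - 3 \sqrt{995} \approx 1274.4$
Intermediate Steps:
$37^{2} - \sqrt{3406 + 5549} = 1369 - \sqrt{8955} = 1369 - 3 \sqrt{995}$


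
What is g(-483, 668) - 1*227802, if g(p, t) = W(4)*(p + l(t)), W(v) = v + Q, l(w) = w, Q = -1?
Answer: -227247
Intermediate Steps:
W(v) = -1 + v (W(v) = v - 1 = -1 + v)
g(p, t) = 3*p + 3*t (g(p, t) = (-1 + 4)*(p + t) = 3*(p + t) = 3*p + 3*t)
g(-483, 668) - 1*227802 = (3*(-483) + 3*668) - 1*227802 = (-1449 + 2004) - 227802 = 555 - 227802 = -227247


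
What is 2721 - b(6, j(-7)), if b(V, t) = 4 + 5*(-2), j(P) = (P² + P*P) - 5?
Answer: 2727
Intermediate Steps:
j(P) = -5 + 2*P² (j(P) = (P² + P²) - 5 = 2*P² - 5 = -5 + 2*P²)
b(V, t) = -6 (b(V, t) = 4 - 10 = -6)
2721 - b(6, j(-7)) = 2721 - 1*(-6) = 2721 + 6 = 2727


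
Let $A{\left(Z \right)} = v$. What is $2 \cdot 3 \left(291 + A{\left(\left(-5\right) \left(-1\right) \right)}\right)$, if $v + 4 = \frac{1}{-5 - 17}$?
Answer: $\frac{18939}{11} \approx 1721.7$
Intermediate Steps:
$v = - \frac{89}{22}$ ($v = -4 + \frac{1}{-5 - 17} = -4 + \frac{1}{-22} = -4 - \frac{1}{22} = - \frac{89}{22} \approx -4.0455$)
$A{\left(Z \right)} = - \frac{89}{22}$
$2 \cdot 3 \left(291 + A{\left(\left(-5\right) \left(-1\right) \right)}\right) = 2 \cdot 3 \left(291 - \frac{89}{22}\right) = 6 \cdot \frac{6313}{22} = \frac{18939}{11}$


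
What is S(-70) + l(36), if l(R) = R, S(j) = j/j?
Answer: 37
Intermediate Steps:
S(j) = 1
S(-70) + l(36) = 1 + 36 = 37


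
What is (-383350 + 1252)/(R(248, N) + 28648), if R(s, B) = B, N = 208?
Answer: -191049/14428 ≈ -13.242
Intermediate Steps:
(-383350 + 1252)/(R(248, N) + 28648) = (-383350 + 1252)/(208 + 28648) = -382098/28856 = -382098*1/28856 = -191049/14428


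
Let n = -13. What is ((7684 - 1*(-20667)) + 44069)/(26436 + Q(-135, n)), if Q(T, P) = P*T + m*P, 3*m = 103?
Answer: 108630/41617 ≈ 2.6102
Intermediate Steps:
m = 103/3 (m = (1/3)*103 = 103/3 ≈ 34.333)
Q(T, P) = 103*P/3 + P*T (Q(T, P) = P*T + 103*P/3 = 103*P/3 + P*T)
((7684 - 1*(-20667)) + 44069)/(26436 + Q(-135, n)) = ((7684 - 1*(-20667)) + 44069)/(26436 + (1/3)*(-13)*(103 + 3*(-135))) = ((7684 + 20667) + 44069)/(26436 + (1/3)*(-13)*(103 - 405)) = (28351 + 44069)/(26436 + (1/3)*(-13)*(-302)) = 72420/(26436 + 3926/3) = 72420/(83234/3) = 72420*(3/83234) = 108630/41617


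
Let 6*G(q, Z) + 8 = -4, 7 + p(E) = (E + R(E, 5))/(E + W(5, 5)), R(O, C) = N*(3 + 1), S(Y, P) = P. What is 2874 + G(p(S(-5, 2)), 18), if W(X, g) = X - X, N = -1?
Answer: 2872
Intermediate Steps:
R(O, C) = -4 (R(O, C) = -(3 + 1) = -1*4 = -4)
W(X, g) = 0
p(E) = -7 + (-4 + E)/E (p(E) = -7 + (E - 4)/(E + 0) = -7 + (-4 + E)/E)
G(q, Z) = -2 (G(q, Z) = -4/3 + (⅙)*(-4) = -4/3 - ⅔ = -2)
2874 + G(p(S(-5, 2)), 18) = 2874 - 2 = 2872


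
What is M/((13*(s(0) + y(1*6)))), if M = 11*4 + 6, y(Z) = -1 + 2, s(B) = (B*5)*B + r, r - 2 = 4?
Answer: 50/91 ≈ 0.54945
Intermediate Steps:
r = 6 (r = 2 + 4 = 6)
s(B) = 6 + 5*B**2 (s(B) = (B*5)*B + 6 = (5*B)*B + 6 = 5*B**2 + 6 = 6 + 5*B**2)
y(Z) = 1
M = 50 (M = 44 + 6 = 50)
M/((13*(s(0) + y(1*6)))) = 50/((13*((6 + 5*0**2) + 1))) = 50/((13*((6 + 5*0) + 1))) = 50/((13*((6 + 0) + 1))) = 50/((13*(6 + 1))) = 50/((13*7)) = 50/91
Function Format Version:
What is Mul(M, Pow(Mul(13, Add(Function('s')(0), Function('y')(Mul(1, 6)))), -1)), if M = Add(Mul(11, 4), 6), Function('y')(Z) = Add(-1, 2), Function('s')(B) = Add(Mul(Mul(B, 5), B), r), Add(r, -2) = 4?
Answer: Rational(50, 91) ≈ 0.54945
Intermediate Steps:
r = 6 (r = Add(2, 4) = 6)
Function('s')(B) = Add(6, Mul(5, Pow(B, 2))) (Function('s')(B) = Add(Mul(Mul(B, 5), B), 6) = Add(Mul(Mul(5, B), B), 6) = Add(Mul(5, Pow(B, 2)), 6) = Add(6, Mul(5, Pow(B, 2))))
Function('y')(Z) = 1
M = 50 (M = Add(44, 6) = 50)
Mul(M, Pow(Mul(13, Add(Function('s')(0), Function('y')(Mul(1, 6)))), -1)) = Mul(50, Pow(Mul(13, Add(Add(6, Mul(5, Pow(0, 2))), 1)), -1)) = Mul(50, Pow(Mul(13, Add(Add(6, Mul(5, 0)), 1)), -1)) = Mul(50, Pow(Mul(13, Add(Add(6, 0), 1)), -1)) = Mul(50, Pow(Mul(13, Add(6, 1)), -1)) = Mul(50, Pow(Mul(13, 7), -1)) = Mul(50, Pow(91, -1)) = Mul(50, Rational(1, 91)) = Rational(50, 91)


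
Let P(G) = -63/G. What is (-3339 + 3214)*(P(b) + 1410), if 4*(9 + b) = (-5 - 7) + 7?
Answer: -7257750/41 ≈ -1.7702e+5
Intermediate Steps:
b = -41/4 (b = -9 + ((-5 - 7) + 7)/4 = -9 + (-12 + 7)/4 = -9 + (1/4)*(-5) = -9 - 5/4 = -41/4 ≈ -10.250)
(-3339 + 3214)*(P(b) + 1410) = (-3339 + 3214)*(-63/(-41/4) + 1410) = -125*(-63*(-4/41) + 1410) = -125*(252/41 + 1410) = -125*58062/41 = -7257750/41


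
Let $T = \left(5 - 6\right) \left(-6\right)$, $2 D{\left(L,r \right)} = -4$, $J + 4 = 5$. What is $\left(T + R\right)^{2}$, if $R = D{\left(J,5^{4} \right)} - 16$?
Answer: $144$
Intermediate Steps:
$J = 1$ ($J = -4 + 5 = 1$)
$D{\left(L,r \right)} = -2$ ($D{\left(L,r \right)} = \frac{1}{2} \left(-4\right) = -2$)
$R = -18$ ($R = -2 - 16 = -18$)
$T = 6$ ($T = \left(-1\right) \left(-6\right) = 6$)
$\left(T + R\right)^{2} = \left(6 - 18\right)^{2} = \left(-12\right)^{2} = 144$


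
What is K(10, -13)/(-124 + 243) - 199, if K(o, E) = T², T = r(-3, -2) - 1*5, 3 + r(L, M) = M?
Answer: -23581/119 ≈ -198.16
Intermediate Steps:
r(L, M) = -3 + M
T = -10 (T = (-3 - 2) - 1*5 = -5 - 5 = -10)
K(o, E) = 100 (K(o, E) = (-10)² = 100)
K(10, -13)/(-124 + 243) - 199 = 100/(-124 + 243) - 199 = 100/119 - 199 = -23581/119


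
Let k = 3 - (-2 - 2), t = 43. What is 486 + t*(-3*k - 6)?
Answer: -675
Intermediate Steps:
k = 7 (k = 3 - 1*(-4) = 3 + 4 = 7)
486 + t*(-3*k - 6) = 486 + 43*(-3*7 - 6) = 486 + 43*(-21 - 6) = 486 + 43*(-27) = 486 - 1161 = -675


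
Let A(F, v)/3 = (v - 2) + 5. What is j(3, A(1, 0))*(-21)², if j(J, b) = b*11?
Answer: 43659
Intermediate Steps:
A(F, v) = 9 + 3*v (A(F, v) = 3*((v - 2) + 5) = 3*((-2 + v) + 5) = 3*(3 + v) = 9 + 3*v)
j(J, b) = 11*b
j(3, A(1, 0))*(-21)² = (11*(9 + 3*0))*(-21)² = (11*(9 + 0))*441 = (11*9)*441 = 99*441 = 43659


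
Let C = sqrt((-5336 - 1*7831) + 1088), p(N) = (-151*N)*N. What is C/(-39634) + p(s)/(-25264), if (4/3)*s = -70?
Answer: 1664775/101056 - I*sqrt(12079)/39634 ≈ 16.474 - 0.002773*I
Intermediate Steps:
s = -105/2 (s = (3/4)*(-70) = -105/2 ≈ -52.500)
p(N) = -151*N**2
C = I*sqrt(12079) (C = sqrt((-5336 - 7831) + 1088) = sqrt(-13167 + 1088) = sqrt(-12079) = I*sqrt(12079) ≈ 109.9*I)
C/(-39634) + p(s)/(-25264) = (I*sqrt(12079))/(-39634) - 151*(-105/2)**2/(-25264) = (I*sqrt(12079))*(-1/39634) - 151*11025/4*(-1/25264) = -I*sqrt(12079)/39634 - 1664775/4*(-1/25264) = -I*sqrt(12079)/39634 + 1664775/101056 = 1664775/101056 - I*sqrt(12079)/39634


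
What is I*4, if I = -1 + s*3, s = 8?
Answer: 92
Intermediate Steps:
I = 23 (I = -1 + 8*3 = -1 + 24 = 23)
I*4 = 23*4 = 92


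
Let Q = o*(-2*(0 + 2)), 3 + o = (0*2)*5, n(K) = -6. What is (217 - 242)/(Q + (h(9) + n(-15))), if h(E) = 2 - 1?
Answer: -25/7 ≈ -3.5714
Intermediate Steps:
h(E) = 1
o = -3 (o = -3 + (0*2)*5 = -3 + 0*5 = -3 + 0 = -3)
Q = 12 (Q = -(-6)*(0 + 2) = -(-6)*2 = -3*(-4) = 12)
(217 - 242)/(Q + (h(9) + n(-15))) = (217 - 242)/(12 + (1 - 6)) = -25/(12 - 5) = -25/7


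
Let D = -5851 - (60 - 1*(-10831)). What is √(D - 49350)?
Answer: 2*I*√16523 ≈ 257.08*I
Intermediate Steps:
D = -16742 (D = -5851 - (60 + 10831) = -5851 - 1*10891 = -5851 - 10891 = -16742)
√(D - 49350) = √(-16742 - 49350) = √(-66092) = 2*I*√16523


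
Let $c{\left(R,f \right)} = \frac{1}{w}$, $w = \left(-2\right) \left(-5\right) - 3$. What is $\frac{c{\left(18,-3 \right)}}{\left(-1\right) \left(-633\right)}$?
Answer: $\frac{1}{4431} \approx 0.00022568$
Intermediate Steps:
$w = 7$ ($w = 10 - 3 = 7$)
$c{\left(R,f \right)} = \frac{1}{7}$
$\frac{c{\left(18,-3 \right)}}{\left(-1\right) \left(-633\right)} = \frac{1}{7 \left(\left(-1\right) \left(-633\right)\right)} = \frac{1}{7 \cdot 633} = \frac{1}{7} \cdot \frac{1}{633} = \frac{1}{4431}$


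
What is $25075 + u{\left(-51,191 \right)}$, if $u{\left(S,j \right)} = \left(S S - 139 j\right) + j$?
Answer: $1318$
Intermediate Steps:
$u{\left(S,j \right)} = S^{2} - 138 j$ ($u{\left(S,j \right)} = \left(S^{2} - 139 j\right) + j = S^{2} - 138 j$)
$25075 + u{\left(-51,191 \right)} = 25075 + \left(\left(-51\right)^{2} - 26358\right) = 25075 + \left(2601 - 26358\right) = 25075 - 23757 = 1318$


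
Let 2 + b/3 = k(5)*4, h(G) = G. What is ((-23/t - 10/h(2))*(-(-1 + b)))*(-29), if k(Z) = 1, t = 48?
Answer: -38135/48 ≈ -794.48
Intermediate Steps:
b = 6 (b = -6 + 3*(1*4) = -6 + 3*4 = -6 + 12 = 6)
((-23/t - 10/h(2))*(-(-1 + b)))*(-29) = ((-23/48 - 10/2)*(-(-1 + 6)))*(-29) = ((-23*1/48 - 10*½)*(-1*5))*(-29) = ((-23/48 - 5)*(-5))*(-29) = -263/48*(-5)*(-29) = (1315/48)*(-29) = -38135/48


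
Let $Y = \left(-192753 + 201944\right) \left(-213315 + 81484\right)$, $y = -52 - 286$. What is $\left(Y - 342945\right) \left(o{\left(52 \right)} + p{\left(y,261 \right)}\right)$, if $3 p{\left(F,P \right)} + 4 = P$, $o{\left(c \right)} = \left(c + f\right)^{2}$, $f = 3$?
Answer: $- \frac{11310399547112}{3} \approx -3.7701 \cdot 10^{12}$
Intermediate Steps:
$y = -338$
$o{\left(c \right)} = \left(3 + c\right)^{2}$ ($o{\left(c \right)} = \left(c + 3\right)^{2} = \left(3 + c\right)^{2}$)
$p{\left(F,P \right)} = - \frac{4}{3} + \frac{P}{3}$
$Y = -1211658721$ ($Y = 9191 \left(-131831\right) = -1211658721$)
$\left(Y - 342945\right) \left(o{\left(52 \right)} + p{\left(y,261 \right)}\right) = \left(-1211658721 - 342945\right) \left(\left(3 + 52\right)^{2} + \left(- \frac{4}{3} + \frac{1}{3} \cdot 261\right)\right) = - 1212001666 \left(55^{2} + \left(- \frac{4}{3} + 87\right)\right) = - 1212001666 \left(3025 + \frac{257}{3}\right) = \left(-1212001666\right) \frac{9332}{3} = - \frac{11310399547112}{3}$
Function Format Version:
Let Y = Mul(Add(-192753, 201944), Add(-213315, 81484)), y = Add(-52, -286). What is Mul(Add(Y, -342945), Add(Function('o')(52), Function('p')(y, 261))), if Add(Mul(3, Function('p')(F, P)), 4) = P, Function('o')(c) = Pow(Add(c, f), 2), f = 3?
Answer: Rational(-11310399547112, 3) ≈ -3.7701e+12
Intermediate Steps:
y = -338
Function('o')(c) = Pow(Add(3, c), 2) (Function('o')(c) = Pow(Add(c, 3), 2) = Pow(Add(3, c), 2))
Function('p')(F, P) = Add(Rational(-4, 3), Mul(Rational(1, 3), P))
Y = -1211658721 (Y = Mul(9191, -131831) = -1211658721)
Mul(Add(Y, -342945), Add(Function('o')(52), Function('p')(y, 261))) = Mul(Add(-1211658721, -342945), Add(Pow(Add(3, 52), 2), Add(Rational(-4, 3), Mul(Rational(1, 3), 261)))) = Mul(-1212001666, Add(Pow(55, 2), Add(Rational(-4, 3), 87))) = Mul(-1212001666, Add(3025, Rational(257, 3))) = Mul(-1212001666, Rational(9332, 3)) = Rational(-11310399547112, 3)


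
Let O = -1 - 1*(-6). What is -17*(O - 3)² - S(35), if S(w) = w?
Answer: -103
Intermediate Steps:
O = 5 (O = -1 + 6 = 5)
-17*(O - 3)² - S(35) = -17*(5 - 3)² - 1*35 = -17*2² - 35 = -17*4 - 35 = -68 - 35 = -103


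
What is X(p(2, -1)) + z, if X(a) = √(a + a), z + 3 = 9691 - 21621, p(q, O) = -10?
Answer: -11933 + 2*I*√5 ≈ -11933.0 + 4.4721*I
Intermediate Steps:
z = -11933 (z = -3 + (9691 - 21621) = -3 - 11930 = -11933)
X(a) = √2*√a (X(a) = √(2*a) = √2*√a)
X(p(2, -1)) + z = √2*√(-10) - 11933 = √2*(I*√10) - 11933 = 2*I*√5 - 11933 = -11933 + 2*I*√5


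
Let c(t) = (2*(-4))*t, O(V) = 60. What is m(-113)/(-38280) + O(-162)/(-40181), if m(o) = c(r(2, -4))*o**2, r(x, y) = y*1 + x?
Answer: -1026429478/192266085 ≈ -5.3386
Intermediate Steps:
r(x, y) = x + y (r(x, y) = y + x = x + y)
c(t) = -8*t
m(o) = 16*o**2 (m(o) = (-8*(2 - 4))*o**2 = (-8*(-2))*o**2 = 16*o**2)
m(-113)/(-38280) + O(-162)/(-40181) = (16*(-113)**2)/(-38280) + 60/(-40181) = (16*12769)*(-1/38280) + 60*(-1/40181) = 204304*(-1/38280) - 60/40181 = -25538/4785 - 60/40181 = -1026429478/192266085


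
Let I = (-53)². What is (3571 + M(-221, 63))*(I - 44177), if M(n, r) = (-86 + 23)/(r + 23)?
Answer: -6350877412/43 ≈ -1.4769e+8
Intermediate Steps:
I = 2809
M(n, r) = -63/(23 + r)
(3571 + M(-221, 63))*(I - 44177) = (3571 - 63/(23 + 63))*(2809 - 44177) = (3571 - 63/86)*(-41368) = (307043/86)*(-41368) = -6350877412/43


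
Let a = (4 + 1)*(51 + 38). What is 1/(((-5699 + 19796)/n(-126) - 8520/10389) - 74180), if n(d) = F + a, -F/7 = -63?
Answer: -3068218/227554109569 ≈ -1.3483e-5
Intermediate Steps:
F = 441 (F = -7*(-63) = 441)
a = 445 (a = 5*89 = 445)
n(d) = 886 (n(d) = 441 + 445 = 886)
1/(((-5699 + 19796)/n(-126) - 8520/10389) - 74180) = 1/(((-5699 + 19796)/886 - 8520/10389) - 74180) = 1/((14097*(1/886) - 8520*1/10389) - 74180) = 1/((14097/886 - 2840/3463) - 74180) = 1/(46301671/3068218 - 74180) = 1/(-227554109569/3068218) = -3068218/227554109569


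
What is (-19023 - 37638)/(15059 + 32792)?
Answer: -56661/47851 ≈ -1.1841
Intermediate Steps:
(-19023 - 37638)/(15059 + 32792) = -56661/47851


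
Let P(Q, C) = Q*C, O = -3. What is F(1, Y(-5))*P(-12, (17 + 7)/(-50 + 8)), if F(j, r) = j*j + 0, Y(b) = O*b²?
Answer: 48/7 ≈ 6.8571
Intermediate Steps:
Y(b) = -3*b²
F(j, r) = j² (F(j, r) = j² + 0 = j²)
P(Q, C) = C*Q
F(1, Y(-5))*P(-12, (17 + 7)/(-50 + 8)) = 1²*(((17 + 7)/(-50 + 8))*(-12)) = 1*((24/(-42))*(-12)) = 1*((24*(-1/42))*(-12)) = 1*(-4/7*(-12)) = 1*(48/7) = 48/7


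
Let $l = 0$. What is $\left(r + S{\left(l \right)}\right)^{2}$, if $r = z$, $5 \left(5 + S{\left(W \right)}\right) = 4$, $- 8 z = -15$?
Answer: $\frac{8649}{1600} \approx 5.4056$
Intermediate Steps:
$z = \frac{15}{8}$ ($z = \left(- \frac{1}{8}\right) \left(-15\right) = \frac{15}{8} \approx 1.875$)
$S{\left(W \right)} = - \frac{21}{5}$ ($S{\left(W \right)} = -5 + \frac{1}{5} \cdot 4 = -5 + \frac{4}{5} = - \frac{21}{5}$)
$r = \frac{15}{8} \approx 1.875$
$\left(r + S{\left(l \right)}\right)^{2} = \left(\frac{15}{8} - \frac{21}{5}\right)^{2} = \left(- \frac{93}{40}\right)^{2} = \frac{8649}{1600}$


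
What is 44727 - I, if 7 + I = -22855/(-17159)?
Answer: 767567851/17159 ≈ 44733.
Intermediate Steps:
I = -97258/17159 (I = -7 - 22855/(-17159) = -7 - 22855*(-1/17159) = -7 + 22855/17159 = -97258/17159 ≈ -5.6680)
44727 - I = 44727 - 1*(-97258/17159) = 44727 + 97258/17159 = 767567851/17159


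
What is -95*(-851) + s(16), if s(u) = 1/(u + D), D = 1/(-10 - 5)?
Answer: 19321970/239 ≈ 80845.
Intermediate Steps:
D = -1/15 (D = 1/(-15) = -1/15 ≈ -0.066667)
s(u) = 1/(-1/15 + u) (s(u) = 1/(u - 1/15) = 1/(-1/15 + u))
-95*(-851) + s(16) = -95*(-851) + 15/(-1 + 15*16) = 80845 + 15/(-1 + 240) = 80845 + 15/239 = 19321970/239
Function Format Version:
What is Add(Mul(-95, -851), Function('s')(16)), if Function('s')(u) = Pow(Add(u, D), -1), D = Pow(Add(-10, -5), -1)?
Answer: Rational(19321970, 239) ≈ 80845.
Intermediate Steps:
D = Rational(-1, 15) (D = Pow(-15, -1) = Rational(-1, 15) ≈ -0.066667)
Function('s')(u) = Pow(Add(Rational(-1, 15), u), -1) (Function('s')(u) = Pow(Add(u, Rational(-1, 15)), -1) = Pow(Add(Rational(-1, 15), u), -1))
Add(Mul(-95, -851), Function('s')(16)) = Add(Mul(-95, -851), Mul(15, Pow(Add(-1, Mul(15, 16)), -1))) = Add(80845, Mul(15, Pow(Add(-1, 240), -1))) = Add(80845, Mul(15, Pow(239, -1))) = Add(80845, Mul(15, Rational(1, 239))) = Add(80845, Rational(15, 239)) = Rational(19321970, 239)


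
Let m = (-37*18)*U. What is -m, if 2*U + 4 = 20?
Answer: 5328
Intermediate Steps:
U = 8 (U = -2 + (½)*20 = -2 + 10 = 8)
m = -5328 (m = -37*18*8 = -666*8 = -5328)
-m = -1*(-5328) = 5328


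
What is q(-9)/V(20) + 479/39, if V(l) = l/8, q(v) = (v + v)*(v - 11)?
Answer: 6095/39 ≈ 156.28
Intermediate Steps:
q(v) = 2*v*(-11 + v) (q(v) = (2*v)*(-11 + v) = 2*v*(-11 + v))
V(l) = l/8 (V(l) = l*(⅛) = l/8)
q(-9)/V(20) + 479/39 = (2*(-9)*(-11 - 9))/(((⅛)*20)) + 479/39 = (2*(-9)*(-20))/(5/2) + 479*(1/39) = 360*(⅖) + 479/39 = 144 + 479/39 = 6095/39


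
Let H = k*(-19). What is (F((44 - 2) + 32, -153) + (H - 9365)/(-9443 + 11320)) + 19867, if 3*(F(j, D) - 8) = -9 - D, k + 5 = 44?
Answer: 37385365/1877 ≈ 19918.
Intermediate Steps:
k = 39 (k = -5 + 44 = 39)
F(j, D) = 5 - D/3 (F(j, D) = 8 + (-9 - D)/3 = 8 + (-3 - D/3) = 5 - D/3)
H = -741 (H = 39*(-19) = -741)
(F((44 - 2) + 32, -153) + (H - 9365)/(-9443 + 11320)) + 19867 = ((5 - ⅓*(-153)) + (-741 - 9365)/(-9443 + 11320)) + 19867 = ((5 + 51) - 10106/1877) + 19867 = (56 - 10106*1/1877) + 19867 = (56 - 10106/1877) + 19867 = 95006/1877 + 19867 = 37385365/1877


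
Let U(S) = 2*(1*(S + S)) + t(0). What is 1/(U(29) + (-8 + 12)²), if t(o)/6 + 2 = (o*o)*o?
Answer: 1/120 ≈ 0.0083333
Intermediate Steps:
t(o) = -12 + 6*o³ (t(o) = -12 + 6*((o*o)*o) = -12 + 6*(o²*o) = -12 + 6*o³)
U(S) = -12 + 4*S (U(S) = 2*(1*(S + S)) + (-12 + 6*0³) = 2*(1*(2*S)) + (-12 + 6*0) = 2*(2*S) + (-12 + 0) = 4*S - 12 = -12 + 4*S)
1/(U(29) + (-8 + 12)²) = 1/((-12 + 4*29) + (-8 + 12)²) = 1/((-12 + 116) + 4²) = 1/(104 + 16) = 1/120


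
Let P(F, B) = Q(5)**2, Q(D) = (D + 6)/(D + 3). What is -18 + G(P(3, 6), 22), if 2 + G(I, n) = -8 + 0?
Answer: -28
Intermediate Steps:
Q(D) = (6 + D)/(3 + D)
P(F, B) = 121/64 (P(F, B) = ((6 + 5)/(3 + 5))**2 = (11/8)**2 = 121/64)
G(I, n) = -10 (G(I, n) = -2 + (-8 + 0) = -2 - 8 = -10)
-18 + G(P(3, 6), 22) = -18 - 10 = -28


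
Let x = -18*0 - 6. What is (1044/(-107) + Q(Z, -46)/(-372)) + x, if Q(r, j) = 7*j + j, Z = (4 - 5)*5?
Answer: -146954/9951 ≈ -14.768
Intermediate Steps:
Z = -5 (Z = -1*5 = -5)
x = -6 (x = 0 - 6 = -6)
Q(r, j) = 8*j
(1044/(-107) + Q(Z, -46)/(-372)) + x = (1044/(-107) + (8*(-46))/(-372)) - 6 = (1044*(-1/107) - 368*(-1/372)) - 6 = (-1044/107 + 92/93) - 6 = -87248/9951 - 6 = -146954/9951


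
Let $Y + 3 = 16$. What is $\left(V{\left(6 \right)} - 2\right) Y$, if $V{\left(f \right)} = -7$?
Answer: $-117$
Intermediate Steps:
$Y = 13$ ($Y = -3 + 16 = 13$)
$\left(V{\left(6 \right)} - 2\right) Y = \left(-7 - 2\right) 13 = \left(-9\right) 13 = -117$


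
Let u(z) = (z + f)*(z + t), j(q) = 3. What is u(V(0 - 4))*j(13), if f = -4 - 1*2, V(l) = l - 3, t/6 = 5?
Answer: -897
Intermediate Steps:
t = 30 (t = 6*5 = 30)
V(l) = -3 + l
f = -6 (f = -4 - 2 = -6)
u(z) = (-6 + z)*(30 + z) (u(z) = (z - 6)*(z + 30) = (-6 + z)*(30 + z))
u(V(0 - 4))*j(13) = (-180 + (-3 + (0 - 4))² + 24*(-3 + (0 - 4)))*3 = (-180 + (-3 - 4)² + 24*(-3 - 4))*3 = (-180 + (-7)² + 24*(-7))*3 = (-180 + 49 - 168)*3 = -299*3 = -897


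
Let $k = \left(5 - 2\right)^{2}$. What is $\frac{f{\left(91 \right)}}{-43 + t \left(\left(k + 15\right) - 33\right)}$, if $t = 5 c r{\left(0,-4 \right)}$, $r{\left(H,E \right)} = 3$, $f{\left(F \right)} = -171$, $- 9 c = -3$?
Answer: $\frac{171}{88} \approx 1.9432$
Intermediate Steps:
$c = \frac{1}{3}$ ($c = \left(- \frac{1}{9}\right) \left(-3\right) = \frac{1}{3} \approx 0.33333$)
$k = 9$ ($k = 3^{2} = 9$)
$t = 5$ ($t = 5 \cdot \frac{1}{3} \cdot 3 = \frac{5}{3} \cdot 3 = 5$)
$\frac{f{\left(91 \right)}}{-43 + t \left(\left(k + 15\right) - 33\right)} = - \frac{171}{-43 + 5 \left(\left(9 + 15\right) - 33\right)} = - \frac{171}{-43 + 5 \left(24 - 33\right)} = - \frac{171}{-43 + 5 \left(-9\right)} = - \frac{171}{-43 - 45} = - \frac{171}{-88} = \left(-171\right) \left(- \frac{1}{88}\right) = \frac{171}{88}$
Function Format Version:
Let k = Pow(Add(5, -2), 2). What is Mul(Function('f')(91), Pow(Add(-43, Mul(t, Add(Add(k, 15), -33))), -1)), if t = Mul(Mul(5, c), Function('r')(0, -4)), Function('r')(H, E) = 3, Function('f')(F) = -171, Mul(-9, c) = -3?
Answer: Rational(171, 88) ≈ 1.9432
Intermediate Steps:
c = Rational(1, 3) (c = Mul(Rational(-1, 9), -3) = Rational(1, 3) ≈ 0.33333)
k = 9 (k = Pow(3, 2) = 9)
t = 5 (t = Mul(Mul(5, Rational(1, 3)), 3) = Mul(Rational(5, 3), 3) = 5)
Mul(Function('f')(91), Pow(Add(-43, Mul(t, Add(Add(k, 15), -33))), -1)) = Mul(-171, Pow(Add(-43, Mul(5, Add(Add(9, 15), -33))), -1)) = Mul(-171, Pow(Add(-43, Mul(5, Add(24, -33))), -1)) = Mul(-171, Pow(Add(-43, Mul(5, -9)), -1)) = Mul(-171, Pow(Add(-43, -45), -1)) = Mul(-171, Pow(-88, -1)) = Mul(-171, Rational(-1, 88)) = Rational(171, 88)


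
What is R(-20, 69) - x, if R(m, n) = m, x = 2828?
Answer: -2848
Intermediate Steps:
R(-20, 69) - x = -20 - 1*2828 = -20 - 2828 = -2848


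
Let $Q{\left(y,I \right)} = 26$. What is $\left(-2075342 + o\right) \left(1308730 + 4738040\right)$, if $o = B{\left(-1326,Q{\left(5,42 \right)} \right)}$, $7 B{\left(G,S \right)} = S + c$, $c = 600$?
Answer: $- \frac{87840024939360}{7} \approx -1.2549 \cdot 10^{13}$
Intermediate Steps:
$B{\left(G,S \right)} = \frac{600}{7} + \frac{S}{7}$ ($B{\left(G,S \right)} = \frac{S + 600}{7} = \frac{600 + S}{7} = \frac{600}{7} + \frac{S}{7}$)
$o = \frac{626}{7}$ ($o = \frac{600}{7} + \frac{1}{7} \cdot 26 = \frac{600}{7} + \frac{26}{7} = \frac{626}{7} \approx 89.429$)
$\left(-2075342 + o\right) \left(1308730 + 4738040\right) = \left(-2075342 + \frac{626}{7}\right) \left(1308730 + 4738040\right) = \left(- \frac{14526768}{7}\right) 6046770 = - \frac{87840024939360}{7}$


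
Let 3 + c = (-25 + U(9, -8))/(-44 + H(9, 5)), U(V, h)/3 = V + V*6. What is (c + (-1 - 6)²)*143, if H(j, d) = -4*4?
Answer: 92807/15 ≈ 6187.1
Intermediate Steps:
U(V, h) = 21*V (U(V, h) = 3*(V + V*6) = 3*(V + 6*V) = 3*(7*V) = 21*V)
H(j, d) = -16
c = -86/15 (c = -3 + (-25 + 21*9)/(-44 - 16) = -3 + (-25 + 189)/(-60) = -3 + 164*(-1/60) = -3 - 41/15 = -86/15 ≈ -5.7333)
(c + (-1 - 6)²)*143 = (-86/15 + (-1 - 6)²)*143 = (-86/15 + (-7)²)*143 = (-86/15 + 49)*143 = (649/15)*143 = 92807/15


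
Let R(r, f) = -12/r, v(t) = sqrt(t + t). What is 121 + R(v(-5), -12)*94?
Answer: 121 + 564*I*sqrt(10)/5 ≈ 121.0 + 356.71*I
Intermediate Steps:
v(t) = sqrt(2)*sqrt(t) (v(t) = sqrt(2*t) = sqrt(2)*sqrt(t))
121 + R(v(-5), -12)*94 = 121 - 12*(-I*sqrt(10)/10)*94 = 121 - (-6)*I*sqrt(10)/5*94 = 121 + (6*I*sqrt(10)/5)*94 = 121 + 564*I*sqrt(10)/5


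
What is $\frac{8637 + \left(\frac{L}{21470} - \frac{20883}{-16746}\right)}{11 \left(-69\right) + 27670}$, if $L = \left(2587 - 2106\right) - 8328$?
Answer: $\frac{13621204996}{42436359565} \approx 0.32098$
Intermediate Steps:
$L = -7847$ ($L = 481 - 8328 = -7847$)
$\frac{8637 + \left(\frac{L}{21470} - \frac{20883}{-16746}\right)}{11 \left(-69\right) + 27670} = \frac{8637 - \left(- \frac{6961}{5582} + \frac{413}{1130}\right)}{11 \left(-69\right) + 27670} = \frac{8637 - - \frac{1390141}{1576915}}{-759 + 27670} = \frac{8637 + \left(- \frac{413}{1130} + \frac{6961}{5582}\right)}{26911} = \left(8637 + \frac{1390141}{1576915}\right) \frac{1}{26911} = \frac{13621204996}{1576915} \cdot \frac{1}{26911} = \frac{13621204996}{42436359565}$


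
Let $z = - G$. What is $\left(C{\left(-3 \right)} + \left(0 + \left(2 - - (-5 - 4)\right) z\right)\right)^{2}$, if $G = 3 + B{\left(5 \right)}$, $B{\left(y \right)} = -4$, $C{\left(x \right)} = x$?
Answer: $100$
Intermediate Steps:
$G = -1$ ($G = 3 - 4 = -1$)
$z = 1$ ($z = \left(-1\right) \left(-1\right) = 1$)
$\left(C{\left(-3 \right)} + \left(0 + \left(2 - - (-5 - 4)\right) z\right)\right)^{2} = \left(-3 + \left(0 + \left(2 - - (-5 - 4)\right) 1\right)\right)^{2} = \left(-3 + \left(0 + \left(2 - \left(-1\right) \left(-9\right)\right) 1\right)\right)^{2} = \left(-3 + \left(0 + \left(2 - 9\right) 1\right)\right)^{2} = \left(-3 + \left(0 - 7\right)\right)^{2} = \left(-3 - 7\right)^{2} = \left(-10\right)^{2} = 100$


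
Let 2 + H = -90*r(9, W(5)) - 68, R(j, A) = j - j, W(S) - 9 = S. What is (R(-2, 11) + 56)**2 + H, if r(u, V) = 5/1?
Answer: 2616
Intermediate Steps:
W(S) = 9 + S
r(u, V) = 5 (r(u, V) = 5*1 = 5)
R(j, A) = 0
H = -520 (H = -2 + (-90*5 - 68) = -2 + (-450 - 68) = -2 - 518 = -520)
(R(-2, 11) + 56)**2 + H = (0 + 56)**2 - 520 = 56**2 - 520 = 3136 - 520 = 2616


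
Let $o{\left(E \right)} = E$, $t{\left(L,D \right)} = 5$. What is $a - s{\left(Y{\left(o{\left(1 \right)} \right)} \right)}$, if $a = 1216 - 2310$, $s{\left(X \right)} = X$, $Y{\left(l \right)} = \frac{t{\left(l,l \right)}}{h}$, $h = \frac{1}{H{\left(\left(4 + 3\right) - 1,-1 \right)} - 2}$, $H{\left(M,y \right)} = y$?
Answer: $-1079$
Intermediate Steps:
$h = - \frac{1}{3}$ ($h = \frac{1}{-1 - 2} = \frac{1}{-3} = - \frac{1}{3} \approx -0.33333$)
$Y{\left(l \right)} = -15$ ($Y{\left(l \right)} = \frac{5}{- \frac{1}{3}} = 5 \left(-3\right) = -15$)
$a = -1094$
$a - s{\left(Y{\left(o{\left(1 \right)} \right)} \right)} = -1094 - -15 = -1094 + 15 = -1079$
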